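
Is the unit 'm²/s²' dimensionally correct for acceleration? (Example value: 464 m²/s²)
No

acceleration has SI base units: m / s^2
m²/s² does NOT reduce to m / s^2; a valid unit for acceleration would be e.g. m/s².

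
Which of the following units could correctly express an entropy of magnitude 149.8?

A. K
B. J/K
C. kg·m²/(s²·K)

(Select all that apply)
B, C

entropy has SI base units: kg * m^2 / (s^2 * K)

Checking each option against kg * m^2 / (s^2 * K):
  A. K: ✗ does not match
  B. J/K: ✓ matches
  C. kg·m²/(s²·K): ✓ matches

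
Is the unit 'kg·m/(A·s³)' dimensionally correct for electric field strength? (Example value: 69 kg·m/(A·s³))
Yes

electric field strength has SI base units: kg * m / (A * s^3)
kg·m/(A·s³) reduces to the same SI base units, so it is a valid unit for electric field strength.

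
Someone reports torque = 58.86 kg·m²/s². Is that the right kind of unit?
Yes

torque has SI base units: kg * m^2 / s^2
kg·m²/s² reduces to the same SI base units, so it is a valid unit for torque.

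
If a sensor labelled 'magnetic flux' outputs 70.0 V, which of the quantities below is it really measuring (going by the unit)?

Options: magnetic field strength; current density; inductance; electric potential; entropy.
electric potential

magnetic flux should have units dimensionally equivalent to kg * m^2 / (A * s^2) (e.g. Wb).
The given unit 'V' reduces to kg * m^2 / (A * s^3). Of the listed options, that is the dimensionality of electric potential.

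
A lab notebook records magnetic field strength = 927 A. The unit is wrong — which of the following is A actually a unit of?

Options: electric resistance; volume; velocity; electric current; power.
electric current

magnetic field strength should have units dimensionally equivalent to A / m (e.g. A/m).
The given unit 'A' reduces to A. Of the listed options, that is the dimensionality of electric current.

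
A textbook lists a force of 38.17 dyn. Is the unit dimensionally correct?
Yes

force has SI base units: kg * m / s^2
dyn reduces to the same SI base units, so it is a valid unit for force.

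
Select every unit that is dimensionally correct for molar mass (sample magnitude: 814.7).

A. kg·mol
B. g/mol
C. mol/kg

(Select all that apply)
B

molar mass has SI base units: kg / mol

Checking each option against kg / mol:
  A. kg·mol: ✗ does not match
  B. g/mol: ✓ matches
  C. mol/kg: ✗ does not match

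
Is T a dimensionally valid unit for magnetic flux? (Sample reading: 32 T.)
No

magnetic flux has SI base units: kg * m^2 / (A * s^2)
T does NOT reduce to kg * m^2 / (A * s^2); a valid unit for magnetic flux would be e.g. Wb.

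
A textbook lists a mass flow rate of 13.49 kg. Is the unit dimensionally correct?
No

mass flow rate has SI base units: kg / s
kg does NOT reduce to kg / s; a valid unit for mass flow rate would be e.g. kg/s.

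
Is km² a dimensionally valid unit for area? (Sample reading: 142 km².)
Yes

area has SI base units: m^2
km² reduces to the same SI base units, so it is a valid unit for area.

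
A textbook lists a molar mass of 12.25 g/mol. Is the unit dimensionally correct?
Yes

molar mass has SI base units: kg / mol
g/mol reduces to the same SI base units, so it is a valid unit for molar mass.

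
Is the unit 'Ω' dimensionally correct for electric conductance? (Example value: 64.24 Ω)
No

electric conductance has SI base units: A^2 * s^3 / (kg * m^2)
Ω does NOT reduce to A^2 * s^3 / (kg * m^2); a valid unit for electric conductance would be e.g. S.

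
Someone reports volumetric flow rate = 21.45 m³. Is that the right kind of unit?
No

volumetric flow rate has SI base units: m^3 / s
m³ does NOT reduce to m^3 / s; a valid unit for volumetric flow rate would be e.g. m³/s.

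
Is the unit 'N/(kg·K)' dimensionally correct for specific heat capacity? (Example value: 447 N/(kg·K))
No

specific heat capacity has SI base units: m^2 / (s^2 * K)
N/(kg·K) does NOT reduce to m^2 / (s^2 * K); a valid unit for specific heat capacity would be e.g. J/(kg·K).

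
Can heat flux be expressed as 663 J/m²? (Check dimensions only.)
No

heat flux has SI base units: kg / s^3
J/m² does NOT reduce to kg / s^3; a valid unit for heat flux would be e.g. W/m².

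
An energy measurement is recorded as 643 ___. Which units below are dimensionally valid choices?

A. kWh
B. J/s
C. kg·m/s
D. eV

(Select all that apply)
A, D

energy has SI base units: kg * m^2 / s^2

Checking each option against kg * m^2 / s^2:
  A. kWh: ✓ matches
  B. J/s: ✗ does not match
  C. kg·m/s: ✗ does not match
  D. eV: ✓ matches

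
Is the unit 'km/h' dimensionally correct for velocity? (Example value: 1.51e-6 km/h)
Yes

velocity has SI base units: m / s
km/h reduces to the same SI base units, so it is a valid unit for velocity.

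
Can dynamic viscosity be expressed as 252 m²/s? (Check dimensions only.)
No

dynamic viscosity has SI base units: kg / (m * s)
m²/s does NOT reduce to kg / (m * s); a valid unit for dynamic viscosity would be e.g. Pa·s.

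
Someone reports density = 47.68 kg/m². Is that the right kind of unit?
No

density has SI base units: kg / m^3
kg/m² does NOT reduce to kg / m^3; a valid unit for density would be e.g. kg/m³.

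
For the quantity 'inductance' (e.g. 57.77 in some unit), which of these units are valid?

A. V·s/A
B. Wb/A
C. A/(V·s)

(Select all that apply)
A, B

inductance has SI base units: kg * m^2 / (A^2 * s^2)

Checking each option against kg * m^2 / (A^2 * s^2):
  A. V·s/A: ✓ matches
  B. Wb/A: ✓ matches
  C. A/(V·s): ✗ does not match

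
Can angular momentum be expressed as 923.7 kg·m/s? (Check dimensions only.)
No

angular momentum has SI base units: kg * m^2 / s
kg·m/s does NOT reduce to kg * m^2 / s; a valid unit for angular momentum would be e.g. kg·m²/s.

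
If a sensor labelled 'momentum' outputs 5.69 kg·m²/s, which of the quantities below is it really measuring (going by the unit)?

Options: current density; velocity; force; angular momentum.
angular momentum

momentum should have units dimensionally equivalent to kg * m / s (e.g. kg·m/s).
The given unit 'kg·m²/s' reduces to kg * m^2 / s. Of the listed options, that is the dimensionality of angular momentum.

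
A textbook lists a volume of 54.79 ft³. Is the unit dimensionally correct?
Yes

volume has SI base units: m^3
ft³ reduces to the same SI base units, so it is a valid unit for volume.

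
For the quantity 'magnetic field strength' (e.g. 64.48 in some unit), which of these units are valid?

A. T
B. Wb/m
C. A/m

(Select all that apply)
C

magnetic field strength has SI base units: A / m

Checking each option against A / m:
  A. T: ✗ does not match
  B. Wb/m: ✗ does not match
  C. A/m: ✓ matches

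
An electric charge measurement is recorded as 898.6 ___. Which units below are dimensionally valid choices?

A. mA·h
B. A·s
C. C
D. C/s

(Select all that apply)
A, B, C

electric charge has SI base units: A * s

Checking each option against A * s:
  A. mA·h: ✓ matches
  B. A·s: ✓ matches
  C. C: ✓ matches
  D. C/s: ✗ does not match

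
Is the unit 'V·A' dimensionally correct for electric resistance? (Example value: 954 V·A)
No

electric resistance has SI base units: kg * m^2 / (A^2 * s^3)
V·A does NOT reduce to kg * m^2 / (A^2 * s^3); a valid unit for electric resistance would be e.g. Ω.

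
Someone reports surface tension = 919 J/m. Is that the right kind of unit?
No

surface tension has SI base units: kg / s^2
J/m does NOT reduce to kg / s^2; a valid unit for surface tension would be e.g. N/m.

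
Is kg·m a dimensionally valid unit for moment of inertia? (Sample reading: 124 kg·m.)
No

moment of inertia has SI base units: kg * m^2
kg·m does NOT reduce to kg * m^2; a valid unit for moment of inertia would be e.g. kg·m².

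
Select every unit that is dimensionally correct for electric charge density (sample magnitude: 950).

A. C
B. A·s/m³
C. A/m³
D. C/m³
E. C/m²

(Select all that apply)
B, D

electric charge density has SI base units: A * s / m^3

Checking each option against A * s / m^3:
  A. C: ✗ does not match
  B. A·s/m³: ✓ matches
  C. A/m³: ✗ does not match
  D. C/m³: ✓ matches
  E. C/m²: ✗ does not match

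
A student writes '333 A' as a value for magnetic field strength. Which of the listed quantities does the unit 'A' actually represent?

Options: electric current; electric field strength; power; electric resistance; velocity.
electric current

magnetic field strength should have units dimensionally equivalent to A / m (e.g. A/m).
The given unit 'A' reduces to A. Of the listed options, that is the dimensionality of electric current.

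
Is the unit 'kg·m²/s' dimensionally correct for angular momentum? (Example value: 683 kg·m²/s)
Yes

angular momentum has SI base units: kg * m^2 / s
kg·m²/s reduces to the same SI base units, so it is a valid unit for angular momentum.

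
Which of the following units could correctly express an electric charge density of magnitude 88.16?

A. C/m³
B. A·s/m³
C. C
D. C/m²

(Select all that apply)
A, B

electric charge density has SI base units: A * s / m^3

Checking each option against A * s / m^3:
  A. C/m³: ✓ matches
  B. A·s/m³: ✓ matches
  C. C: ✗ does not match
  D. C/m²: ✗ does not match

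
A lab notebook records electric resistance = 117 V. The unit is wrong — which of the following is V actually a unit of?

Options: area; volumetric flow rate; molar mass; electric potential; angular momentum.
electric potential

electric resistance should have units dimensionally equivalent to kg * m^2 / (A^2 * s^3) (e.g. Ω).
The given unit 'V' reduces to kg * m^2 / (A * s^3). Of the listed options, that is the dimensionality of electric potential.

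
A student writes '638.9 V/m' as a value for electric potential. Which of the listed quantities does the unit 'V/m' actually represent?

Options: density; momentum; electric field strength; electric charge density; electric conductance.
electric field strength

electric potential should have units dimensionally equivalent to kg * m^2 / (A * s^3) (e.g. V).
The given unit 'V/m' reduces to kg * m / (A * s^3). Of the listed options, that is the dimensionality of electric field strength.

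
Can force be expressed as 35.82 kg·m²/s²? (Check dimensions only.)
No

force has SI base units: kg * m / s^2
kg·m²/s² does NOT reduce to kg * m / s^2; a valid unit for force would be e.g. N.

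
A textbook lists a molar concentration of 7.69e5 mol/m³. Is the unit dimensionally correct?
Yes

molar concentration has SI base units: mol / m^3
mol/m³ reduces to the same SI base units, so it is a valid unit for molar concentration.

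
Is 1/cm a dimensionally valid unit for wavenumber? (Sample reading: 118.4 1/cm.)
Yes

wavenumber has SI base units: 1 / m
1/cm reduces to the same SI base units, so it is a valid unit for wavenumber.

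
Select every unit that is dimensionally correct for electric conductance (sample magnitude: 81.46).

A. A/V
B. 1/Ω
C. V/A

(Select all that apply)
A, B

electric conductance has SI base units: A^2 * s^3 / (kg * m^2)

Checking each option against A^2 * s^3 / (kg * m^2):
  A. A/V: ✓ matches
  B. 1/Ω: ✓ matches
  C. V/A: ✗ does not match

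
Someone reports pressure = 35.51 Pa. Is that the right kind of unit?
Yes

pressure has SI base units: kg / (m * s^2)
Pa reduces to the same SI base units, so it is a valid unit for pressure.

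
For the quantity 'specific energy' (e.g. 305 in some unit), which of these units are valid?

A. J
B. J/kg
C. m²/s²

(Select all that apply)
B, C

specific energy has SI base units: m^2 / s^2

Checking each option against m^2 / s^2:
  A. J: ✗ does not match
  B. J/kg: ✓ matches
  C. m²/s²: ✓ matches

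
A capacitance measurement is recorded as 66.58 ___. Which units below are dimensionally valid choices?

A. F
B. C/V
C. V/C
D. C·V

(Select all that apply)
A, B

capacitance has SI base units: A^2 * s^4 / (kg * m^2)

Checking each option against A^2 * s^4 / (kg * m^2):
  A. F: ✓ matches
  B. C/V: ✓ matches
  C. V/C: ✗ does not match
  D. C·V: ✗ does not match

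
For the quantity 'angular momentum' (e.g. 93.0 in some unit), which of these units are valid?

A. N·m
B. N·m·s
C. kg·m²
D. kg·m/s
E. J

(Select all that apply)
B

angular momentum has SI base units: kg * m^2 / s

Checking each option against kg * m^2 / s:
  A. N·m: ✗ does not match
  B. N·m·s: ✓ matches
  C. kg·m²: ✗ does not match
  D. kg·m/s: ✗ does not match
  E. J: ✗ does not match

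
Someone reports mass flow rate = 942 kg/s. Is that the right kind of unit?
Yes

mass flow rate has SI base units: kg / s
kg/s reduces to the same SI base units, so it is a valid unit for mass flow rate.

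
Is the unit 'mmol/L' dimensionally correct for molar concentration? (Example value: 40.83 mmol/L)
Yes

molar concentration has SI base units: mol / m^3
mmol/L reduces to the same SI base units, so it is a valid unit for molar concentration.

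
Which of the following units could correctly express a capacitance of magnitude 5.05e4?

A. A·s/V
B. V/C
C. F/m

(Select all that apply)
A

capacitance has SI base units: A^2 * s^4 / (kg * m^2)

Checking each option against A^2 * s^4 / (kg * m^2):
  A. A·s/V: ✓ matches
  B. V/C: ✗ does not match
  C. F/m: ✗ does not match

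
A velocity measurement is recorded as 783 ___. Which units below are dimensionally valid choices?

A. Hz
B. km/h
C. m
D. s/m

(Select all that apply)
B

velocity has SI base units: m / s

Checking each option against m / s:
  A. Hz: ✗ does not match
  B. km/h: ✓ matches
  C. m: ✗ does not match
  D. s/m: ✗ does not match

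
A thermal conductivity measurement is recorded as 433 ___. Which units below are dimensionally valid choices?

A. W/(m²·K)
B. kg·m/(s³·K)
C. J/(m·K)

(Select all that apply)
B

thermal conductivity has SI base units: kg * m / (s^3 * K)

Checking each option against kg * m / (s^3 * K):
  A. W/(m²·K): ✗ does not match
  B. kg·m/(s³·K): ✓ matches
  C. J/(m·K): ✗ does not match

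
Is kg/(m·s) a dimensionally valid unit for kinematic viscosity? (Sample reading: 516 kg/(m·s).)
No

kinematic viscosity has SI base units: m^2 / s
kg/(m·s) does NOT reduce to m^2 / s; a valid unit for kinematic viscosity would be e.g. m²/s.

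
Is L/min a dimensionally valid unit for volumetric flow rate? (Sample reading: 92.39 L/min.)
Yes

volumetric flow rate has SI base units: m^3 / s
L/min reduces to the same SI base units, so it is a valid unit for volumetric flow rate.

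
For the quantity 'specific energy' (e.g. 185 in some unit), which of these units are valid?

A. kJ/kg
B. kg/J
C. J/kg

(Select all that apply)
A, C

specific energy has SI base units: m^2 / s^2

Checking each option against m^2 / s^2:
  A. kJ/kg: ✓ matches
  B. kg/J: ✗ does not match
  C. J/kg: ✓ matches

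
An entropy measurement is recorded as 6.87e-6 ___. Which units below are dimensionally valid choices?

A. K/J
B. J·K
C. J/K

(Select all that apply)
C

entropy has SI base units: kg * m^2 / (s^2 * K)

Checking each option against kg * m^2 / (s^2 * K):
  A. K/J: ✗ does not match
  B. J·K: ✗ does not match
  C. J/K: ✓ matches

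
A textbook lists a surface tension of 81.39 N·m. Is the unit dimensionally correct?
No

surface tension has SI base units: kg / s^2
N·m does NOT reduce to kg / s^2; a valid unit for surface tension would be e.g. N/m.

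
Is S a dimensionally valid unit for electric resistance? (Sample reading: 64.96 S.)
No

electric resistance has SI base units: kg * m^2 / (A^2 * s^3)
S does NOT reduce to kg * m^2 / (A^2 * s^3); a valid unit for electric resistance would be e.g. Ω.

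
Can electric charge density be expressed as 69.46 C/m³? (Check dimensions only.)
Yes

electric charge density has SI base units: A * s / m^3
C/m³ reduces to the same SI base units, so it is a valid unit for electric charge density.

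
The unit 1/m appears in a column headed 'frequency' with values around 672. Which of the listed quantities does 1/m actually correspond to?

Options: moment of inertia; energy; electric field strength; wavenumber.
wavenumber

frequency should have units dimensionally equivalent to 1 / s (e.g. Hz).
The given unit '1/m' reduces to 1 / m. Of the listed options, that is the dimensionality of wavenumber.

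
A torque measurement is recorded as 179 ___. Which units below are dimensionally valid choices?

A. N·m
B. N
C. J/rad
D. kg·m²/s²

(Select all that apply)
A, C, D

torque has SI base units: kg * m^2 / s^2

Checking each option against kg * m^2 / s^2:
  A. N·m: ✓ matches
  B. N: ✗ does not match
  C. J/rad: ✓ matches
  D. kg·m²/s²: ✓ matches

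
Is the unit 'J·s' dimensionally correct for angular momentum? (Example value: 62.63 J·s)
Yes

angular momentum has SI base units: kg * m^2 / s
J·s reduces to the same SI base units, so it is a valid unit for angular momentum.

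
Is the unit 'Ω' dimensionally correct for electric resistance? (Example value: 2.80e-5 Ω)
Yes

electric resistance has SI base units: kg * m^2 / (A^2 * s^3)
Ω reduces to the same SI base units, so it is a valid unit for electric resistance.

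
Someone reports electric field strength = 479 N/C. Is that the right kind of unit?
Yes

electric field strength has SI base units: kg * m / (A * s^3)
N/C reduces to the same SI base units, so it is a valid unit for electric field strength.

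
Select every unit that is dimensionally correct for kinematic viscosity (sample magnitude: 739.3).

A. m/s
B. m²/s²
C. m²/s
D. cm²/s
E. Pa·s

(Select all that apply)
C, D

kinematic viscosity has SI base units: m^2 / s

Checking each option against m^2 / s:
  A. m/s: ✗ does not match
  B. m²/s²: ✗ does not match
  C. m²/s: ✓ matches
  D. cm²/s: ✓ matches
  E. Pa·s: ✗ does not match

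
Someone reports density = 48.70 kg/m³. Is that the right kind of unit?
Yes

density has SI base units: kg / m^3
kg/m³ reduces to the same SI base units, so it is a valid unit for density.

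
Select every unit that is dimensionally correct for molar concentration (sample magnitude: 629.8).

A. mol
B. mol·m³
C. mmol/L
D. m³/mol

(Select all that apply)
C

molar concentration has SI base units: mol / m^3

Checking each option against mol / m^3:
  A. mol: ✗ does not match
  B. mol·m³: ✗ does not match
  C. mmol/L: ✓ matches
  D. m³/mol: ✗ does not match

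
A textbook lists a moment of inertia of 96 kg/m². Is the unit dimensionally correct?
No

moment of inertia has SI base units: kg * m^2
kg/m² does NOT reduce to kg * m^2; a valid unit for moment of inertia would be e.g. kg·m².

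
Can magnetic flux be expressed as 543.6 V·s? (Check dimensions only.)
Yes

magnetic flux has SI base units: kg * m^2 / (A * s^2)
V·s reduces to the same SI base units, so it is a valid unit for magnetic flux.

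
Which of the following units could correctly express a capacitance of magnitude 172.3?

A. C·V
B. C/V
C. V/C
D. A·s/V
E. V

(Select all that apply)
B, D

capacitance has SI base units: A^2 * s^4 / (kg * m^2)

Checking each option against A^2 * s^4 / (kg * m^2):
  A. C·V: ✗ does not match
  B. C/V: ✓ matches
  C. V/C: ✗ does not match
  D. A·s/V: ✓ matches
  E. V: ✗ does not match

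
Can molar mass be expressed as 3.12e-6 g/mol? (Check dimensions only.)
Yes

molar mass has SI base units: kg / mol
g/mol reduces to the same SI base units, so it is a valid unit for molar mass.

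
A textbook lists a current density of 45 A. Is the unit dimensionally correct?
No

current density has SI base units: A / m^2
A does NOT reduce to A / m^2; a valid unit for current density would be e.g. A/m².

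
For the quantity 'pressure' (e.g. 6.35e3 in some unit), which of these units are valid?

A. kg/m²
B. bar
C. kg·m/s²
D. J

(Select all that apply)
B

pressure has SI base units: kg / (m * s^2)

Checking each option against kg / (m * s^2):
  A. kg/m²: ✗ does not match
  B. bar: ✓ matches
  C. kg·m/s²: ✗ does not match
  D. J: ✗ does not match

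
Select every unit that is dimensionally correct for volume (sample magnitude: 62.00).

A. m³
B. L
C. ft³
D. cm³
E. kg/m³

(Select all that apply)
A, B, C, D

volume has SI base units: m^3

Checking each option against m^3:
  A. m³: ✓ matches
  B. L: ✓ matches
  C. ft³: ✓ matches
  D. cm³: ✓ matches
  E. kg/m³: ✗ does not match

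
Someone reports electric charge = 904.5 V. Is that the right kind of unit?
No

electric charge has SI base units: A * s
V does NOT reduce to A * s; a valid unit for electric charge would be e.g. C.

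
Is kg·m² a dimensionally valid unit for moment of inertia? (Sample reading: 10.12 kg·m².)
Yes

moment of inertia has SI base units: kg * m^2
kg·m² reduces to the same SI base units, so it is a valid unit for moment of inertia.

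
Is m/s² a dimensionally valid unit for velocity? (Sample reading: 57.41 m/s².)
No

velocity has SI base units: m / s
m/s² does NOT reduce to m / s; a valid unit for velocity would be e.g. m/s.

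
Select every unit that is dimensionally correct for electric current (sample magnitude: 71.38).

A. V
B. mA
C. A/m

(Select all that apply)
B

electric current has SI base units: A

Checking each option against A:
  A. V: ✗ does not match
  B. mA: ✓ matches
  C. A/m: ✗ does not match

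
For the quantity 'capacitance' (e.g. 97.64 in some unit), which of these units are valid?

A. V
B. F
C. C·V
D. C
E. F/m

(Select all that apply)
B

capacitance has SI base units: A^2 * s^4 / (kg * m^2)

Checking each option against A^2 * s^4 / (kg * m^2):
  A. V: ✗ does not match
  B. F: ✓ matches
  C. C·V: ✗ does not match
  D. C: ✗ does not match
  E. F/m: ✗ does not match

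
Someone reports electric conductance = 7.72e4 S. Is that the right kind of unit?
Yes

electric conductance has SI base units: A^2 * s^3 / (kg * m^2)
S reduces to the same SI base units, so it is a valid unit for electric conductance.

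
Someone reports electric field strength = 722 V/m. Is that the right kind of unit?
Yes

electric field strength has SI base units: kg * m / (A * s^3)
V/m reduces to the same SI base units, so it is a valid unit for electric field strength.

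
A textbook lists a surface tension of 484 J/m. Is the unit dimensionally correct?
No

surface tension has SI base units: kg / s^2
J/m does NOT reduce to kg / s^2; a valid unit for surface tension would be e.g. N/m.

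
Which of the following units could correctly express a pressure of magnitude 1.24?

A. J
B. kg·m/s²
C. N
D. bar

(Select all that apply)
D

pressure has SI base units: kg / (m * s^2)

Checking each option against kg / (m * s^2):
  A. J: ✗ does not match
  B. kg·m/s²: ✗ does not match
  C. N: ✗ does not match
  D. bar: ✓ matches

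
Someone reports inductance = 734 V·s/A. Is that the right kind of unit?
Yes

inductance has SI base units: kg * m^2 / (A^2 * s^2)
V·s/A reduces to the same SI base units, so it is a valid unit for inductance.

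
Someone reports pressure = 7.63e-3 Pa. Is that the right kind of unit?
Yes

pressure has SI base units: kg / (m * s^2)
Pa reduces to the same SI base units, so it is a valid unit for pressure.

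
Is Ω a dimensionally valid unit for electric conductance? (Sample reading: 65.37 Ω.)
No

electric conductance has SI base units: A^2 * s^3 / (kg * m^2)
Ω does NOT reduce to A^2 * s^3 / (kg * m^2); a valid unit for electric conductance would be e.g. S.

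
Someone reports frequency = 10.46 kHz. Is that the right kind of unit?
Yes

frequency has SI base units: 1 / s
kHz reduces to the same SI base units, so it is a valid unit for frequency.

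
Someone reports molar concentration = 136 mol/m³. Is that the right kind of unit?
Yes

molar concentration has SI base units: mol / m^3
mol/m³ reduces to the same SI base units, so it is a valid unit for molar concentration.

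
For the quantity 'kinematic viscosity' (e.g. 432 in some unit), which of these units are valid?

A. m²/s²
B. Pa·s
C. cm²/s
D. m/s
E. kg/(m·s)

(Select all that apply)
C

kinematic viscosity has SI base units: m^2 / s

Checking each option against m^2 / s:
  A. m²/s²: ✗ does not match
  B. Pa·s: ✗ does not match
  C. cm²/s: ✓ matches
  D. m/s: ✗ does not match
  E. kg/(m·s): ✗ does not match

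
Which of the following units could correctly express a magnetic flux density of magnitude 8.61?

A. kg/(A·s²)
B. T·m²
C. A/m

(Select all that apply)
A

magnetic flux density has SI base units: kg / (A * s^2)

Checking each option against kg / (A * s^2):
  A. kg/(A·s²): ✓ matches
  B. T·m²: ✗ does not match
  C. A/m: ✗ does not match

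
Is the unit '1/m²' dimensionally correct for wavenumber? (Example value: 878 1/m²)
No

wavenumber has SI base units: 1 / m
1/m² does NOT reduce to 1 / m; a valid unit for wavenumber would be e.g. 1/m.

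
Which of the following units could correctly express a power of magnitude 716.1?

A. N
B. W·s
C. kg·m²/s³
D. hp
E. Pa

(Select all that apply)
C, D

power has SI base units: kg * m^2 / s^3

Checking each option against kg * m^2 / s^3:
  A. N: ✗ does not match
  B. W·s: ✗ does not match
  C. kg·m²/s³: ✓ matches
  D. hp: ✓ matches
  E. Pa: ✗ does not match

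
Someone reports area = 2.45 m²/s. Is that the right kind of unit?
No

area has SI base units: m^2
m²/s does NOT reduce to m^2; a valid unit for area would be e.g. m².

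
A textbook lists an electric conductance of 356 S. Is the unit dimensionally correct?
Yes

electric conductance has SI base units: A^2 * s^3 / (kg * m^2)
S reduces to the same SI base units, so it is a valid unit for electric conductance.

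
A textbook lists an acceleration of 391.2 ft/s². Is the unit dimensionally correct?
Yes

acceleration has SI base units: m / s^2
ft/s² reduces to the same SI base units, so it is a valid unit for acceleration.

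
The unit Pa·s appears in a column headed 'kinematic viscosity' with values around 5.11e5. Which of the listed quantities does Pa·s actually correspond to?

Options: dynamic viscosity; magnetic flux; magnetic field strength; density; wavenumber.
dynamic viscosity

kinematic viscosity should have units dimensionally equivalent to m^2 / s (e.g. m²/s).
The given unit 'Pa·s' reduces to kg / (m * s). Of the listed options, that is the dimensionality of dynamic viscosity.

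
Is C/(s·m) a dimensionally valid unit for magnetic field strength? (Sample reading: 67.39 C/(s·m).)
Yes

magnetic field strength has SI base units: A / m
C/(s·m) reduces to the same SI base units, so it is a valid unit for magnetic field strength.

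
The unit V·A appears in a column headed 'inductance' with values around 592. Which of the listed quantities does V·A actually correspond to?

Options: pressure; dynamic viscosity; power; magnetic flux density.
power

inductance should have units dimensionally equivalent to kg * m^2 / (A^2 * s^2) (e.g. H).
The given unit 'V·A' reduces to kg * m^2 / s^3. Of the listed options, that is the dimensionality of power.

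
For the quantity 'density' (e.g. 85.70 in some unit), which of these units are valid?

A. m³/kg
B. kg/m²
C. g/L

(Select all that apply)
C

density has SI base units: kg / m^3

Checking each option against kg / m^3:
  A. m³/kg: ✗ does not match
  B. kg/m²: ✗ does not match
  C. g/L: ✓ matches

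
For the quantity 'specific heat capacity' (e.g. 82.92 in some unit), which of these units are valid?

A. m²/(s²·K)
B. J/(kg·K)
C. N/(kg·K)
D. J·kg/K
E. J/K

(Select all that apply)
A, B

specific heat capacity has SI base units: m^2 / (s^2 * K)

Checking each option against m^2 / (s^2 * K):
  A. m²/(s²·K): ✓ matches
  B. J/(kg·K): ✓ matches
  C. N/(kg·K): ✗ does not match
  D. J·kg/K: ✗ does not match
  E. J/K: ✗ does not match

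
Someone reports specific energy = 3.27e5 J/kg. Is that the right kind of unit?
Yes

specific energy has SI base units: m^2 / s^2
J/kg reduces to the same SI base units, so it is a valid unit for specific energy.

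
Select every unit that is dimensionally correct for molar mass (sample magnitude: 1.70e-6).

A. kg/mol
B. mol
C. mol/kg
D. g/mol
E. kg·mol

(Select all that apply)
A, D

molar mass has SI base units: kg / mol

Checking each option against kg / mol:
  A. kg/mol: ✓ matches
  B. mol: ✗ does not match
  C. mol/kg: ✗ does not match
  D. g/mol: ✓ matches
  E. kg·mol: ✗ does not match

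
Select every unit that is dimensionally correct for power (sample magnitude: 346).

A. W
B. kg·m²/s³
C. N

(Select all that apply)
A, B

power has SI base units: kg * m^2 / s^3

Checking each option against kg * m^2 / s^3:
  A. W: ✓ matches
  B. kg·m²/s³: ✓ matches
  C. N: ✗ does not match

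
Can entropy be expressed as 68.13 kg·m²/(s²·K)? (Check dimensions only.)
Yes

entropy has SI base units: kg * m^2 / (s^2 * K)
kg·m²/(s²·K) reduces to the same SI base units, so it is a valid unit for entropy.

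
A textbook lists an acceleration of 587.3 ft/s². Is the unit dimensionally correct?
Yes

acceleration has SI base units: m / s^2
ft/s² reduces to the same SI base units, so it is a valid unit for acceleration.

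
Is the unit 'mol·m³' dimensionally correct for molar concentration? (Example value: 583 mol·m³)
No

molar concentration has SI base units: mol / m^3
mol·m³ does NOT reduce to mol / m^3; a valid unit for molar concentration would be e.g. mol/m³.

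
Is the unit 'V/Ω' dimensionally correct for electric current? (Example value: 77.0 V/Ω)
Yes

electric current has SI base units: A
V/Ω reduces to the same SI base units, so it is a valid unit for electric current.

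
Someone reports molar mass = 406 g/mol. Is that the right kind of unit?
Yes

molar mass has SI base units: kg / mol
g/mol reduces to the same SI base units, so it is a valid unit for molar mass.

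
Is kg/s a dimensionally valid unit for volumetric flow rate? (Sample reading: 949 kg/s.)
No

volumetric flow rate has SI base units: m^3 / s
kg/s does NOT reduce to m^3 / s; a valid unit for volumetric flow rate would be e.g. m³/s.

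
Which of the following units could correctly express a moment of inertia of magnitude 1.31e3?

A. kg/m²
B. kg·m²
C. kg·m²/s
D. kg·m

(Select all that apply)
B

moment of inertia has SI base units: kg * m^2

Checking each option against kg * m^2:
  A. kg/m²: ✗ does not match
  B. kg·m²: ✓ matches
  C. kg·m²/s: ✗ does not match
  D. kg·m: ✗ does not match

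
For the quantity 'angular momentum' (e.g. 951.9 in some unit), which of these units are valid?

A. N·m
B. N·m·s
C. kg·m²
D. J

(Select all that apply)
B

angular momentum has SI base units: kg * m^2 / s

Checking each option against kg * m^2 / s:
  A. N·m: ✗ does not match
  B. N·m·s: ✓ matches
  C. kg·m²: ✗ does not match
  D. J: ✗ does not match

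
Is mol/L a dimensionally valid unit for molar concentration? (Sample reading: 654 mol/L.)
Yes

molar concentration has SI base units: mol / m^3
mol/L reduces to the same SI base units, so it is a valid unit for molar concentration.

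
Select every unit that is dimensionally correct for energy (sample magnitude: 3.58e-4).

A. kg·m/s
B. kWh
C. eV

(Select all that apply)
B, C

energy has SI base units: kg * m^2 / s^2

Checking each option against kg * m^2 / s^2:
  A. kg·m/s: ✗ does not match
  B. kWh: ✓ matches
  C. eV: ✓ matches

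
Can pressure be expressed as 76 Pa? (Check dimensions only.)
Yes

pressure has SI base units: kg / (m * s^2)
Pa reduces to the same SI base units, so it is a valid unit for pressure.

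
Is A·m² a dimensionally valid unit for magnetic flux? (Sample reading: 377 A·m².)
No

magnetic flux has SI base units: kg * m^2 / (A * s^2)
A·m² does NOT reduce to kg * m^2 / (A * s^2); a valid unit for magnetic flux would be e.g. Wb.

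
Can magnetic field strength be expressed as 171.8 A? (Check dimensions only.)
No

magnetic field strength has SI base units: A / m
A does NOT reduce to A / m; a valid unit for magnetic field strength would be e.g. A/m.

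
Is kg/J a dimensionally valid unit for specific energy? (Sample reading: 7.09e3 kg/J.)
No

specific energy has SI base units: m^2 / s^2
kg/J does NOT reduce to m^2 / s^2; a valid unit for specific energy would be e.g. J/kg.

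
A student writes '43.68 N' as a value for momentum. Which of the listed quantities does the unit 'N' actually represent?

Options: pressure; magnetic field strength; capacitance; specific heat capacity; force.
force

momentum should have units dimensionally equivalent to kg * m / s (e.g. kg·m/s).
The given unit 'N' reduces to kg * m / s^2. Of the listed options, that is the dimensionality of force.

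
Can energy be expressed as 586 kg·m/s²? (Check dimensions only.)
No

energy has SI base units: kg * m^2 / s^2
kg·m/s² does NOT reduce to kg * m^2 / s^2; a valid unit for energy would be e.g. J.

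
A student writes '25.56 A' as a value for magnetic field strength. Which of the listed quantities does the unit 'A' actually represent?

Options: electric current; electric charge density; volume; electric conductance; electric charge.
electric current

magnetic field strength should have units dimensionally equivalent to A / m (e.g. A/m).
The given unit 'A' reduces to A. Of the listed options, that is the dimensionality of electric current.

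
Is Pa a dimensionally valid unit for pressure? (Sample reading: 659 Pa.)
Yes

pressure has SI base units: kg / (m * s^2)
Pa reduces to the same SI base units, so it is a valid unit for pressure.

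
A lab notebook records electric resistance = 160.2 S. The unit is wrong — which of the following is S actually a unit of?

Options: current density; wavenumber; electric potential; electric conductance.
electric conductance

electric resistance should have units dimensionally equivalent to kg * m^2 / (A^2 * s^3) (e.g. Ω).
The given unit 'S' reduces to A^2 * s^3 / (kg * m^2). Of the listed options, that is the dimensionality of electric conductance.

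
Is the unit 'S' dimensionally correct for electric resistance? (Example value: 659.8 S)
No

electric resistance has SI base units: kg * m^2 / (A^2 * s^3)
S does NOT reduce to kg * m^2 / (A^2 * s^3); a valid unit for electric resistance would be e.g. Ω.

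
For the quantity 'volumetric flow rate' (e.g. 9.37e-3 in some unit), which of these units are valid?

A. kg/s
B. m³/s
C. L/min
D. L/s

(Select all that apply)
B, C, D

volumetric flow rate has SI base units: m^3 / s

Checking each option against m^3 / s:
  A. kg/s: ✗ does not match
  B. m³/s: ✓ matches
  C. L/min: ✓ matches
  D. L/s: ✓ matches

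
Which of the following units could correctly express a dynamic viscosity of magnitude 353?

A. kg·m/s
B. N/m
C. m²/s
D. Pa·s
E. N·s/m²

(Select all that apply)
D, E

dynamic viscosity has SI base units: kg / (m * s)

Checking each option against kg / (m * s):
  A. kg·m/s: ✗ does not match
  B. N/m: ✗ does not match
  C. m²/s: ✗ does not match
  D. Pa·s: ✓ matches
  E. N·s/m²: ✓ matches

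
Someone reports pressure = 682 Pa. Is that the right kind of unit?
Yes

pressure has SI base units: kg / (m * s^2)
Pa reduces to the same SI base units, so it is a valid unit for pressure.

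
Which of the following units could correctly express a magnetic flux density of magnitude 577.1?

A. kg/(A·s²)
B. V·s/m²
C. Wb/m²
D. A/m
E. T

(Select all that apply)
A, B, C, E

magnetic flux density has SI base units: kg / (A * s^2)

Checking each option against kg / (A * s^2):
  A. kg/(A·s²): ✓ matches
  B. V·s/m²: ✓ matches
  C. Wb/m²: ✓ matches
  D. A/m: ✗ does not match
  E. T: ✓ matches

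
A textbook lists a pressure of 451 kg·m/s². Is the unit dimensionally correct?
No

pressure has SI base units: kg / (m * s^2)
kg·m/s² does NOT reduce to kg / (m * s^2); a valid unit for pressure would be e.g. Pa.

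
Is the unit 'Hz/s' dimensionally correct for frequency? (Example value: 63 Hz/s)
No

frequency has SI base units: 1 / s
Hz/s does NOT reduce to 1 / s; a valid unit for frequency would be e.g. Hz.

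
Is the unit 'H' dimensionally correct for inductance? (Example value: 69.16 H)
Yes

inductance has SI base units: kg * m^2 / (A^2 * s^2)
H reduces to the same SI base units, so it is a valid unit for inductance.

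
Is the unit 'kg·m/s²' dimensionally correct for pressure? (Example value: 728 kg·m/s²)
No

pressure has SI base units: kg / (m * s^2)
kg·m/s² does NOT reduce to kg / (m * s^2); a valid unit for pressure would be e.g. Pa.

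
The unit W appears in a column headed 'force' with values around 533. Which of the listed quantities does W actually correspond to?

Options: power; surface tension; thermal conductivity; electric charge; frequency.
power

force should have units dimensionally equivalent to kg * m / s^2 (e.g. N).
The given unit 'W' reduces to kg * m^2 / s^3. Of the listed options, that is the dimensionality of power.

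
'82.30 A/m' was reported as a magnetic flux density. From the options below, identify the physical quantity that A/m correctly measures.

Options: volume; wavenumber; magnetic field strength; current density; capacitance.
magnetic field strength

magnetic flux density should have units dimensionally equivalent to kg / (A * s^2) (e.g. T).
The given unit 'A/m' reduces to A / m. Of the listed options, that is the dimensionality of magnetic field strength.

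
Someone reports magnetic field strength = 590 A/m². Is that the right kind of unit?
No

magnetic field strength has SI base units: A / m
A/m² does NOT reduce to A / m; a valid unit for magnetic field strength would be e.g. A/m.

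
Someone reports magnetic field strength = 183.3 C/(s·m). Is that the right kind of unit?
Yes

magnetic field strength has SI base units: A / m
C/(s·m) reduces to the same SI base units, so it is a valid unit for magnetic field strength.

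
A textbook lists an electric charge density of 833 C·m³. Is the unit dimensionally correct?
No

electric charge density has SI base units: A * s / m^3
C·m³ does NOT reduce to A * s / m^3; a valid unit for electric charge density would be e.g. C/m³.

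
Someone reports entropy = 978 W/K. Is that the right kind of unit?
No

entropy has SI base units: kg * m^2 / (s^2 * K)
W/K does NOT reduce to kg * m^2 / (s^2 * K); a valid unit for entropy would be e.g. J/K.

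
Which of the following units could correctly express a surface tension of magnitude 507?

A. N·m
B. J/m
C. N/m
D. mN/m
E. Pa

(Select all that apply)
C, D

surface tension has SI base units: kg / s^2

Checking each option against kg / s^2:
  A. N·m: ✗ does not match
  B. J/m: ✗ does not match
  C. N/m: ✓ matches
  D. mN/m: ✓ matches
  E. Pa: ✗ does not match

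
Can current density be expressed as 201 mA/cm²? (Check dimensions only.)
Yes

current density has SI base units: A / m^2
mA/cm² reduces to the same SI base units, so it is a valid unit for current density.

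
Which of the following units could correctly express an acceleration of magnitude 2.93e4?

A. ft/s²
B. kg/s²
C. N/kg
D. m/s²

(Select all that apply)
A, C, D

acceleration has SI base units: m / s^2

Checking each option against m / s^2:
  A. ft/s²: ✓ matches
  B. kg/s²: ✗ does not match
  C. N/kg: ✓ matches
  D. m/s²: ✓ matches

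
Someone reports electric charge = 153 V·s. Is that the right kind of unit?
No

electric charge has SI base units: A * s
V·s does NOT reduce to A * s; a valid unit for electric charge would be e.g. C.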